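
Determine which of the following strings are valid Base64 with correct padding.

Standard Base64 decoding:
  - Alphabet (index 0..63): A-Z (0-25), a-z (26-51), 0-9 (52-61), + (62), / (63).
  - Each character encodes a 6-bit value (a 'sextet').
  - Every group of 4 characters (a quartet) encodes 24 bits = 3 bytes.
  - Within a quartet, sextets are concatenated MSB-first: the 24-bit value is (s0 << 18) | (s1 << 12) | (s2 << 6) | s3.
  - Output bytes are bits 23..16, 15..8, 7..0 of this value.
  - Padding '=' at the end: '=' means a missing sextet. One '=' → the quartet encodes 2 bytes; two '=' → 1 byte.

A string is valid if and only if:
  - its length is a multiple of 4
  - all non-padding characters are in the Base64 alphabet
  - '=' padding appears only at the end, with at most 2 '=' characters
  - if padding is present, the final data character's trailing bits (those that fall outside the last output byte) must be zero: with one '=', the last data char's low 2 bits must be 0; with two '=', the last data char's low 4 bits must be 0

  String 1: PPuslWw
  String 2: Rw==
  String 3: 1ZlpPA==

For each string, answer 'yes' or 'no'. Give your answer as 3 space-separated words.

String 1: 'PPuslWw' → invalid (len=7 not mult of 4)
String 2: 'Rw==' → valid
String 3: '1ZlpPA==' → valid

Answer: no yes yes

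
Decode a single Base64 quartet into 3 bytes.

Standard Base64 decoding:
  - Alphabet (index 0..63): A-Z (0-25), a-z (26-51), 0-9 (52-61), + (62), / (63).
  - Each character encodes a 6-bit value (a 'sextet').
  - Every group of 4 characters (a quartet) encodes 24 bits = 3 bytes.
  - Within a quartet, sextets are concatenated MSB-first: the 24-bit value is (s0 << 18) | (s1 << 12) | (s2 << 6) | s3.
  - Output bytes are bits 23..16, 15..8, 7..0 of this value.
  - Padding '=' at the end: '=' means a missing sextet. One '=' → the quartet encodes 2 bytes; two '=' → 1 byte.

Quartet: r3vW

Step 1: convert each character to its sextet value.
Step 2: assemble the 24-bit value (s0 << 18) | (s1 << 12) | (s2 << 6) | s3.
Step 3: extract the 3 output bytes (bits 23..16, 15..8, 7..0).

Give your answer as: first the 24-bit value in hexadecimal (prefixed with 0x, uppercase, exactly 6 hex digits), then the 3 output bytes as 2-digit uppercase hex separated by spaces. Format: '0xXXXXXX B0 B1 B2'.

Sextets: r=43, 3=55, v=47, W=22
24-bit: (43<<18) | (55<<12) | (47<<6) | 22
      = 0xAC0000 | 0x037000 | 0x000BC0 | 0x000016
      = 0xAF7BD6
Bytes: (v>>16)&0xFF=AF, (v>>8)&0xFF=7B, v&0xFF=D6

Answer: 0xAF7BD6 AF 7B D6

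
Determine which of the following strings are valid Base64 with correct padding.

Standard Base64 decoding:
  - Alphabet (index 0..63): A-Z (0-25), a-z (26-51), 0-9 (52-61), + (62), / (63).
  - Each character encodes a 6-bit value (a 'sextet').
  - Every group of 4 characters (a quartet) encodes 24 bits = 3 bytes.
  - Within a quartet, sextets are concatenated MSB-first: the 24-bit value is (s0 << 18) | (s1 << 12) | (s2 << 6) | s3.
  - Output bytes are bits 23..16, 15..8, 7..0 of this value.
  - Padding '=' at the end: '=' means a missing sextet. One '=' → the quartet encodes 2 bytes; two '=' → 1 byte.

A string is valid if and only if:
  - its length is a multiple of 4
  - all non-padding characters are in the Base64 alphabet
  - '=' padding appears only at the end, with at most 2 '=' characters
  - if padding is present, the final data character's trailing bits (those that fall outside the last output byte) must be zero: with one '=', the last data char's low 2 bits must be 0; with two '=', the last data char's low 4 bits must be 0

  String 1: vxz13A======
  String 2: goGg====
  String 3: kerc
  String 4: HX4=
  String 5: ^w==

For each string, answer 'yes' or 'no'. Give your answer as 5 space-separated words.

String 1: 'vxz13A======' → invalid (6 pad chars (max 2))
String 2: 'goGg====' → invalid (4 pad chars (max 2))
String 3: 'kerc' → valid
String 4: 'HX4=' → valid
String 5: '^w==' → invalid (bad char(s): ['^'])

Answer: no no yes yes no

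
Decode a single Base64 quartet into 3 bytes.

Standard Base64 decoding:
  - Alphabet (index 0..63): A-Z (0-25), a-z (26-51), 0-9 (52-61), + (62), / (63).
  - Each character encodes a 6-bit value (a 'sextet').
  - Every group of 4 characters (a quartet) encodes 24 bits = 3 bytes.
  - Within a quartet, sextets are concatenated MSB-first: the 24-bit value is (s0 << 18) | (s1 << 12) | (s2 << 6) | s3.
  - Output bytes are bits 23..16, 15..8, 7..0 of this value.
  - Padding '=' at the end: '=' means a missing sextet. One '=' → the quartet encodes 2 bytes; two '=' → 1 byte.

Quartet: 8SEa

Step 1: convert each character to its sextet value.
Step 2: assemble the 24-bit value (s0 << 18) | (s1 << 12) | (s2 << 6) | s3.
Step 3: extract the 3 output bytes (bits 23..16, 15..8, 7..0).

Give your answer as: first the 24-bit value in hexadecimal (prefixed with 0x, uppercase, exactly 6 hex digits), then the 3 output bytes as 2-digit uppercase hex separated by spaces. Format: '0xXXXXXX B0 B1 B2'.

Answer: 0xF1211A F1 21 1A

Derivation:
Sextets: 8=60, S=18, E=4, a=26
24-bit: (60<<18) | (18<<12) | (4<<6) | 26
      = 0xF00000 | 0x012000 | 0x000100 | 0x00001A
      = 0xF1211A
Bytes: (v>>16)&0xFF=F1, (v>>8)&0xFF=21, v&0xFF=1A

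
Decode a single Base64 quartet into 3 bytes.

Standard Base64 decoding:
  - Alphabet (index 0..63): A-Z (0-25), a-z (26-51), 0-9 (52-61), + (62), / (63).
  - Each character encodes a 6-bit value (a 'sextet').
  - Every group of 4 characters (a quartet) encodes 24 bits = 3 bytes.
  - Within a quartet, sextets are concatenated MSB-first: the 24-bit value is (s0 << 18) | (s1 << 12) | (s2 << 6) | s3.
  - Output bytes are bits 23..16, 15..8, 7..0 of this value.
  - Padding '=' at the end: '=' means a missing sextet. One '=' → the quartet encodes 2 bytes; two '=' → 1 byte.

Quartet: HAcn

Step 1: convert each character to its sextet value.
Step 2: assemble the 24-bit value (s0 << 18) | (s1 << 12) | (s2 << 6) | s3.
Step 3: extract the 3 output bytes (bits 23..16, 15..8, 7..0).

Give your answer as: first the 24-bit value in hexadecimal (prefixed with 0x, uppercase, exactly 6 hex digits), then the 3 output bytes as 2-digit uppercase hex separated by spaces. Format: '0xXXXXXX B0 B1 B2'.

Sextets: H=7, A=0, c=28, n=39
24-bit: (7<<18) | (0<<12) | (28<<6) | 39
      = 0x1C0000 | 0x000000 | 0x000700 | 0x000027
      = 0x1C0727
Bytes: (v>>16)&0xFF=1C, (v>>8)&0xFF=07, v&0xFF=27

Answer: 0x1C0727 1C 07 27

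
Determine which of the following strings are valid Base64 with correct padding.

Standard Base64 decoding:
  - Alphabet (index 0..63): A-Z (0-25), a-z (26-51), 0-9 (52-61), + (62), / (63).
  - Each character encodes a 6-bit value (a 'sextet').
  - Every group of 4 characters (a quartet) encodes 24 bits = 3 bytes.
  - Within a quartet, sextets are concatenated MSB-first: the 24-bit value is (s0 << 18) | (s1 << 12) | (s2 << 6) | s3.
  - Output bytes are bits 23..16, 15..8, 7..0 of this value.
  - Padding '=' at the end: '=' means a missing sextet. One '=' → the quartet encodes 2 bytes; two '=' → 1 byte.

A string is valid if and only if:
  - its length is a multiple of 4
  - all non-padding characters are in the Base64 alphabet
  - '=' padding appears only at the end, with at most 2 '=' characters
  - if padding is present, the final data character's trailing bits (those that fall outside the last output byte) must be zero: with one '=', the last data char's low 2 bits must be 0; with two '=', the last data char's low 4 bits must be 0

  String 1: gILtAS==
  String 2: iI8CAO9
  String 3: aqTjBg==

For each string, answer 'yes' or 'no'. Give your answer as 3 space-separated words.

Answer: no no yes

Derivation:
String 1: 'gILtAS==' → invalid (bad trailing bits)
String 2: 'iI8CAO9' → invalid (len=7 not mult of 4)
String 3: 'aqTjBg==' → valid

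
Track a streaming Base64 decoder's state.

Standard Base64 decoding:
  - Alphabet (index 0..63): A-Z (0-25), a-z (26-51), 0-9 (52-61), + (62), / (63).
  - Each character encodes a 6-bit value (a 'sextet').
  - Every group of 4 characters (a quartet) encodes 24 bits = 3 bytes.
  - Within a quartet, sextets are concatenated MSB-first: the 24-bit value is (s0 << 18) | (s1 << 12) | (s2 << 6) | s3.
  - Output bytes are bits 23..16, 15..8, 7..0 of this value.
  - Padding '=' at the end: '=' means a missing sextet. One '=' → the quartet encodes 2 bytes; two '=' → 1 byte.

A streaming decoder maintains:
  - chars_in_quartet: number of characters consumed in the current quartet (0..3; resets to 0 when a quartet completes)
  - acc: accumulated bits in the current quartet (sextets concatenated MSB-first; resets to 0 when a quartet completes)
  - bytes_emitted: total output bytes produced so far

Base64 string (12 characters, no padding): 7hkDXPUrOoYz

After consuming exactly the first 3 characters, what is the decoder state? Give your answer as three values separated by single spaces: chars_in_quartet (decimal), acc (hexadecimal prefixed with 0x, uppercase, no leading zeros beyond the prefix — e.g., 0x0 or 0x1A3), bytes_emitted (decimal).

Answer: 3 0x3B864 0

Derivation:
After char 0 ('7'=59): chars_in_quartet=1 acc=0x3B bytes_emitted=0
After char 1 ('h'=33): chars_in_quartet=2 acc=0xEE1 bytes_emitted=0
After char 2 ('k'=36): chars_in_quartet=3 acc=0x3B864 bytes_emitted=0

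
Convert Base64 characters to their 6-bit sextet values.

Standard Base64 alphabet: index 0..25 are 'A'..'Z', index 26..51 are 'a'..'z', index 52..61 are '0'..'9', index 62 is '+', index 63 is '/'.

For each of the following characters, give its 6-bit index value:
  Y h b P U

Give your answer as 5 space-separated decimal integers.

'Y': A..Z range, ord('Y') − ord('A') = 24
'h': a..z range, 26 + ord('h') − ord('a') = 33
'b': a..z range, 26 + ord('b') − ord('a') = 27
'P': A..Z range, ord('P') − ord('A') = 15
'U': A..Z range, ord('U') − ord('A') = 20

Answer: 24 33 27 15 20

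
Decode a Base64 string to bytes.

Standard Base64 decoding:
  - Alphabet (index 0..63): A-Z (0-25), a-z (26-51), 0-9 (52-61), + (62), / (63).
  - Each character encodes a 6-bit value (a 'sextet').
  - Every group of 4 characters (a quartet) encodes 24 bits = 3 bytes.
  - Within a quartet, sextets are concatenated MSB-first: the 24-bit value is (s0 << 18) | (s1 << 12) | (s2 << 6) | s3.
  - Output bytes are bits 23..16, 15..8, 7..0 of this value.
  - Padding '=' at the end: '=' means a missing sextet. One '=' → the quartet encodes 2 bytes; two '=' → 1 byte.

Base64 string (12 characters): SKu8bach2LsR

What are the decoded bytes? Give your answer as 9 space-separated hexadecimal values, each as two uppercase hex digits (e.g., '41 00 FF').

Answer: 48 AB BC 6D A7 21 D8 BB 11

Derivation:
After char 0 ('S'=18): chars_in_quartet=1 acc=0x12 bytes_emitted=0
After char 1 ('K'=10): chars_in_quartet=2 acc=0x48A bytes_emitted=0
After char 2 ('u'=46): chars_in_quartet=3 acc=0x122AE bytes_emitted=0
After char 3 ('8'=60): chars_in_quartet=4 acc=0x48ABBC -> emit 48 AB BC, reset; bytes_emitted=3
After char 4 ('b'=27): chars_in_quartet=1 acc=0x1B bytes_emitted=3
After char 5 ('a'=26): chars_in_quartet=2 acc=0x6DA bytes_emitted=3
After char 6 ('c'=28): chars_in_quartet=3 acc=0x1B69C bytes_emitted=3
After char 7 ('h'=33): chars_in_quartet=4 acc=0x6DA721 -> emit 6D A7 21, reset; bytes_emitted=6
After char 8 ('2'=54): chars_in_quartet=1 acc=0x36 bytes_emitted=6
After char 9 ('L'=11): chars_in_quartet=2 acc=0xD8B bytes_emitted=6
After char 10 ('s'=44): chars_in_quartet=3 acc=0x362EC bytes_emitted=6
After char 11 ('R'=17): chars_in_quartet=4 acc=0xD8BB11 -> emit D8 BB 11, reset; bytes_emitted=9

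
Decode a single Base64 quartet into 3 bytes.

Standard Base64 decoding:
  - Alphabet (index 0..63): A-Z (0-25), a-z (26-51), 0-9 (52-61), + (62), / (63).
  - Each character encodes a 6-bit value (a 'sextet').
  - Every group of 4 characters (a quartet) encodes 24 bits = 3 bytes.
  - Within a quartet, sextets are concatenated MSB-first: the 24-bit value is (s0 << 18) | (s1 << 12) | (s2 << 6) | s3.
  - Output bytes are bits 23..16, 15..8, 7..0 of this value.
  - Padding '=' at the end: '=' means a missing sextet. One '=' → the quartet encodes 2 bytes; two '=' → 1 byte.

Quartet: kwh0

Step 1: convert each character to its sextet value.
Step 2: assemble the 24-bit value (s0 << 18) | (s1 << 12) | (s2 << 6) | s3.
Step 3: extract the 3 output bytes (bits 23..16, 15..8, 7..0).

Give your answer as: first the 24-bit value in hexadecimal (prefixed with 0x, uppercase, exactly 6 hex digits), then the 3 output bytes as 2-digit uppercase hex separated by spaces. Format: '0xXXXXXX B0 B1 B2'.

Sextets: k=36, w=48, h=33, 0=52
24-bit: (36<<18) | (48<<12) | (33<<6) | 52
      = 0x900000 | 0x030000 | 0x000840 | 0x000034
      = 0x930874
Bytes: (v>>16)&0xFF=93, (v>>8)&0xFF=08, v&0xFF=74

Answer: 0x930874 93 08 74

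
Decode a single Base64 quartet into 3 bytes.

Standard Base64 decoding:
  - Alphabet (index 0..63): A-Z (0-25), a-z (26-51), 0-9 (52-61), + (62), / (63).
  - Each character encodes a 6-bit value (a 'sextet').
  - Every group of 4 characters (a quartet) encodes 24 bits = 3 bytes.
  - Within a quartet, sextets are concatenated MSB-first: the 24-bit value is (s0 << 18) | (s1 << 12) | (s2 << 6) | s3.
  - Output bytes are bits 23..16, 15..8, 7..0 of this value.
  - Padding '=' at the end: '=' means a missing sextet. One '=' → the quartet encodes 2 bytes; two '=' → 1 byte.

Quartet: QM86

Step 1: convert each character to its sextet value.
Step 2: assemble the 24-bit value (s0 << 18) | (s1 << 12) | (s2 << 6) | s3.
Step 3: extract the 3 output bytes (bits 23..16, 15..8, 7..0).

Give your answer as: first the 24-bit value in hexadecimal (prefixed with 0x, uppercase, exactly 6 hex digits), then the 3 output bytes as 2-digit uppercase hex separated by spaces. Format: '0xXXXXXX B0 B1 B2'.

Answer: 0x40CF3A 40 CF 3A

Derivation:
Sextets: Q=16, M=12, 8=60, 6=58
24-bit: (16<<18) | (12<<12) | (60<<6) | 58
      = 0x400000 | 0x00C000 | 0x000F00 | 0x00003A
      = 0x40CF3A
Bytes: (v>>16)&0xFF=40, (v>>8)&0xFF=CF, v&0xFF=3A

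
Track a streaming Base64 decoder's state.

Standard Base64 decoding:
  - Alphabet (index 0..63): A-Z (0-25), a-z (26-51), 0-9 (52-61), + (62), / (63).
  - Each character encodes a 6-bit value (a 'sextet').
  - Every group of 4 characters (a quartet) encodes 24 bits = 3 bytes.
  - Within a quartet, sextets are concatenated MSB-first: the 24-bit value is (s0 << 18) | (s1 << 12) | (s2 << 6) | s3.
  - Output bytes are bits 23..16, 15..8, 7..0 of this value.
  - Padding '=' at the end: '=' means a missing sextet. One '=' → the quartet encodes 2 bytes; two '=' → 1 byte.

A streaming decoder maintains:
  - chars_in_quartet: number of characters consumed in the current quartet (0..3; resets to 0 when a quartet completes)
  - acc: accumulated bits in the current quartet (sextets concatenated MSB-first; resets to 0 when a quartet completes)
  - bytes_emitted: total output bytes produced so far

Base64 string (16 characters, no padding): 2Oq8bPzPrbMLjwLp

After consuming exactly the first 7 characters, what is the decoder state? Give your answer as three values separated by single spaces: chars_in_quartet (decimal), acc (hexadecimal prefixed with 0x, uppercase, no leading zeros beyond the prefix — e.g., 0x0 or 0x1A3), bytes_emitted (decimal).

After char 0 ('2'=54): chars_in_quartet=1 acc=0x36 bytes_emitted=0
After char 1 ('O'=14): chars_in_quartet=2 acc=0xD8E bytes_emitted=0
After char 2 ('q'=42): chars_in_quartet=3 acc=0x363AA bytes_emitted=0
After char 3 ('8'=60): chars_in_quartet=4 acc=0xD8EABC -> emit D8 EA BC, reset; bytes_emitted=3
After char 4 ('b'=27): chars_in_quartet=1 acc=0x1B bytes_emitted=3
After char 5 ('P'=15): chars_in_quartet=2 acc=0x6CF bytes_emitted=3
After char 6 ('z'=51): chars_in_quartet=3 acc=0x1B3F3 bytes_emitted=3

Answer: 3 0x1B3F3 3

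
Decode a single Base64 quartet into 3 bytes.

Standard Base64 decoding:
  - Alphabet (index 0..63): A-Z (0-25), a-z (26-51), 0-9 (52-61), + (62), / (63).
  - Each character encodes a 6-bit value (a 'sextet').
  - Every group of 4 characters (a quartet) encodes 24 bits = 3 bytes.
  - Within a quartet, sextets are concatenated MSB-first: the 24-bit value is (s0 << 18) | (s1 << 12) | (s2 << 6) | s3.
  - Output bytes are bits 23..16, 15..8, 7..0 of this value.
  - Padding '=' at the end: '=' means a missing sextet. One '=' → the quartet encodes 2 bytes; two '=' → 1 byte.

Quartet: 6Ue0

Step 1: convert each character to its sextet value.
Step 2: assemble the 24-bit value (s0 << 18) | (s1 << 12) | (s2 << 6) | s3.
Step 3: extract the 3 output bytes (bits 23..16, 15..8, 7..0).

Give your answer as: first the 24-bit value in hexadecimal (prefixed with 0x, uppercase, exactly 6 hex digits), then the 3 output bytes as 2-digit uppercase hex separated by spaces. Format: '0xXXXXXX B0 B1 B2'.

Answer: 0xE947B4 E9 47 B4

Derivation:
Sextets: 6=58, U=20, e=30, 0=52
24-bit: (58<<18) | (20<<12) | (30<<6) | 52
      = 0xE80000 | 0x014000 | 0x000780 | 0x000034
      = 0xE947B4
Bytes: (v>>16)&0xFF=E9, (v>>8)&0xFF=47, v&0xFF=B4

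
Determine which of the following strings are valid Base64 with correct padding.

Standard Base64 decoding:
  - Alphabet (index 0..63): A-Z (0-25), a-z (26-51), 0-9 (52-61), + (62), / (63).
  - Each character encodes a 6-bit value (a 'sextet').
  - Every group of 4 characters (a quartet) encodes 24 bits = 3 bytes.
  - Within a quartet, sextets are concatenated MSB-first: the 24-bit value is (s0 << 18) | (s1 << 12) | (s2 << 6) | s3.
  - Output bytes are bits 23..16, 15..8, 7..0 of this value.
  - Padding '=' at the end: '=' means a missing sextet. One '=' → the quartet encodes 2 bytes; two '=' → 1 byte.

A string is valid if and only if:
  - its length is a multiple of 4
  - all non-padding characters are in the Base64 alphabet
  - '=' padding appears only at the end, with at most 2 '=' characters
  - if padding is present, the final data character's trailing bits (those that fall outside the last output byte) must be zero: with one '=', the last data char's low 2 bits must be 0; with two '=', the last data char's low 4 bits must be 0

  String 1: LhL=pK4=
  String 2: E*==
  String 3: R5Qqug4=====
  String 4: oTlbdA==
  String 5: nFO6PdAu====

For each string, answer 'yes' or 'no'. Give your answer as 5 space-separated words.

Answer: no no no yes no

Derivation:
String 1: 'LhL=pK4=' → invalid (bad char(s): ['=']; '=' in middle)
String 2: 'E*==' → invalid (bad char(s): ['*'])
String 3: 'R5Qqug4=====' → invalid (5 pad chars (max 2))
String 4: 'oTlbdA==' → valid
String 5: 'nFO6PdAu====' → invalid (4 pad chars (max 2))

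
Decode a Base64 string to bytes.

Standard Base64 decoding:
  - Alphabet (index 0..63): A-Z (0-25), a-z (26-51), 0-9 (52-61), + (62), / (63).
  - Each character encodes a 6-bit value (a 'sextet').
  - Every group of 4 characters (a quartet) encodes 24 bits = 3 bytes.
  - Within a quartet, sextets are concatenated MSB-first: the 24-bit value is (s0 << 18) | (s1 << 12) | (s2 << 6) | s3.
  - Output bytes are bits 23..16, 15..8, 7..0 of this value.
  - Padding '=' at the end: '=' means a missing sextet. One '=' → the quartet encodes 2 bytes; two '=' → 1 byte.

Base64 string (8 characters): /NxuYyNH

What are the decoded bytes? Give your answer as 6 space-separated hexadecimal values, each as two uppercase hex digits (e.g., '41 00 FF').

Answer: FC DC 6E 63 23 47

Derivation:
After char 0 ('/'=63): chars_in_quartet=1 acc=0x3F bytes_emitted=0
After char 1 ('N'=13): chars_in_quartet=2 acc=0xFCD bytes_emitted=0
After char 2 ('x'=49): chars_in_quartet=3 acc=0x3F371 bytes_emitted=0
After char 3 ('u'=46): chars_in_quartet=4 acc=0xFCDC6E -> emit FC DC 6E, reset; bytes_emitted=3
After char 4 ('Y'=24): chars_in_quartet=1 acc=0x18 bytes_emitted=3
After char 5 ('y'=50): chars_in_quartet=2 acc=0x632 bytes_emitted=3
After char 6 ('N'=13): chars_in_quartet=3 acc=0x18C8D bytes_emitted=3
After char 7 ('H'=7): chars_in_quartet=4 acc=0x632347 -> emit 63 23 47, reset; bytes_emitted=6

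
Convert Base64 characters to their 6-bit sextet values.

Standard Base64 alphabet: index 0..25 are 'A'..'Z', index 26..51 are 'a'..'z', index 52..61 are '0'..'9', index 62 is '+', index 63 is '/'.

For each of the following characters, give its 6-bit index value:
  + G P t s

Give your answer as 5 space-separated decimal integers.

'+': index 62
'G': A..Z range, ord('G') − ord('A') = 6
'P': A..Z range, ord('P') − ord('A') = 15
't': a..z range, 26 + ord('t') − ord('a') = 45
's': a..z range, 26 + ord('s') − ord('a') = 44

Answer: 62 6 15 45 44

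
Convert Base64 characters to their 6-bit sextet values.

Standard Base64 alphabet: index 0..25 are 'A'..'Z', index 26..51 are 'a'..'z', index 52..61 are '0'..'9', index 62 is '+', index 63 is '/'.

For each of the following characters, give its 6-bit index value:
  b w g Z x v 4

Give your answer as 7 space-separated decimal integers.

'b': a..z range, 26 + ord('b') − ord('a') = 27
'w': a..z range, 26 + ord('w') − ord('a') = 48
'g': a..z range, 26 + ord('g') − ord('a') = 32
'Z': A..Z range, ord('Z') − ord('A') = 25
'x': a..z range, 26 + ord('x') − ord('a') = 49
'v': a..z range, 26 + ord('v') − ord('a') = 47
'4': 0..9 range, 52 + ord('4') − ord('0') = 56

Answer: 27 48 32 25 49 47 56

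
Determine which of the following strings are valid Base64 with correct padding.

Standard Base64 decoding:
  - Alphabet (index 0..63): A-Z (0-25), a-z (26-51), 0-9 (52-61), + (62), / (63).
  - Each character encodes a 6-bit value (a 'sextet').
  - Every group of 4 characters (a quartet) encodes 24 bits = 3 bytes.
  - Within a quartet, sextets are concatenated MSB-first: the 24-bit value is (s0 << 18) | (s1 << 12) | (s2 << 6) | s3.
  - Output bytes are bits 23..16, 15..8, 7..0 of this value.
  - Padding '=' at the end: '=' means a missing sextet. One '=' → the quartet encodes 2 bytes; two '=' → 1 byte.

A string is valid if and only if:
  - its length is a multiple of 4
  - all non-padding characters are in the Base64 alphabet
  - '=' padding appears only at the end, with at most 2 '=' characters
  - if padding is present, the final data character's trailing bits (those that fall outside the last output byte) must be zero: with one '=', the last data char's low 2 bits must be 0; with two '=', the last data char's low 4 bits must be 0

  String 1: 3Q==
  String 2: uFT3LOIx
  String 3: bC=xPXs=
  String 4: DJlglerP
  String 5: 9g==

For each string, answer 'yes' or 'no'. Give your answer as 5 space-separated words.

Answer: yes yes no yes yes

Derivation:
String 1: '3Q==' → valid
String 2: 'uFT3LOIx' → valid
String 3: 'bC=xPXs=' → invalid (bad char(s): ['=']; '=' in middle)
String 4: 'DJlglerP' → valid
String 5: '9g==' → valid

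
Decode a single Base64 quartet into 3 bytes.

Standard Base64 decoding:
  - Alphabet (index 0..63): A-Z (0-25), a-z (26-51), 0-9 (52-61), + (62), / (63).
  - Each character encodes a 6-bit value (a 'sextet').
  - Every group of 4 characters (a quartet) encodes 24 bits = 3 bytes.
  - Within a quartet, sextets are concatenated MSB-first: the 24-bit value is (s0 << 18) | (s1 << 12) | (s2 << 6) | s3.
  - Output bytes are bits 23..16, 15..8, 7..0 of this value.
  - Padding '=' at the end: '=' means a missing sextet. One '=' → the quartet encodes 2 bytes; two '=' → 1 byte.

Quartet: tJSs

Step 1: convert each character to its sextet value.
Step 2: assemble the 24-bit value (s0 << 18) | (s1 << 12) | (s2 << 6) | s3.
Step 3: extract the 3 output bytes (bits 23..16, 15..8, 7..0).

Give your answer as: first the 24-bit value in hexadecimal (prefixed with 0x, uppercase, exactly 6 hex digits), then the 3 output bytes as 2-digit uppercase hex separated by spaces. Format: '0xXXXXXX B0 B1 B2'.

Sextets: t=45, J=9, S=18, s=44
24-bit: (45<<18) | (9<<12) | (18<<6) | 44
      = 0xB40000 | 0x009000 | 0x000480 | 0x00002C
      = 0xB494AC
Bytes: (v>>16)&0xFF=B4, (v>>8)&0xFF=94, v&0xFF=AC

Answer: 0xB494AC B4 94 AC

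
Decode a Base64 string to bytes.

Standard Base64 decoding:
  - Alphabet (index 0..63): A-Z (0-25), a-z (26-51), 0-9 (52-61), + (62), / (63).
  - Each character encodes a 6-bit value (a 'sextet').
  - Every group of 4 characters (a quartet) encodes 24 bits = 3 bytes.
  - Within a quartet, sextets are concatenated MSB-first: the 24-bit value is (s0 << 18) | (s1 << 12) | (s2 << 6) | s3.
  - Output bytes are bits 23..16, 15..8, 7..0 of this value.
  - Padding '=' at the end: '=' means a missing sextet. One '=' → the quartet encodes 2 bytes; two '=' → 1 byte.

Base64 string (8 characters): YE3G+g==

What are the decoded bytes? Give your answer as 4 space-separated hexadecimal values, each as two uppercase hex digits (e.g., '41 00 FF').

Answer: 60 4D C6 FA

Derivation:
After char 0 ('Y'=24): chars_in_quartet=1 acc=0x18 bytes_emitted=0
After char 1 ('E'=4): chars_in_quartet=2 acc=0x604 bytes_emitted=0
After char 2 ('3'=55): chars_in_quartet=3 acc=0x18137 bytes_emitted=0
After char 3 ('G'=6): chars_in_quartet=4 acc=0x604DC6 -> emit 60 4D C6, reset; bytes_emitted=3
After char 4 ('+'=62): chars_in_quartet=1 acc=0x3E bytes_emitted=3
After char 5 ('g'=32): chars_in_quartet=2 acc=0xFA0 bytes_emitted=3
Padding '==': partial quartet acc=0xFA0 -> emit FA; bytes_emitted=4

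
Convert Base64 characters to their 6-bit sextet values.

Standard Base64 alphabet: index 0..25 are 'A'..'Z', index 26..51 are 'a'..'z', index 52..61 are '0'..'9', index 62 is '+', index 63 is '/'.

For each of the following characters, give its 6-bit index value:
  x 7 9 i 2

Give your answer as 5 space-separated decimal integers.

'x': a..z range, 26 + ord('x') − ord('a') = 49
'7': 0..9 range, 52 + ord('7') − ord('0') = 59
'9': 0..9 range, 52 + ord('9') − ord('0') = 61
'i': a..z range, 26 + ord('i') − ord('a') = 34
'2': 0..9 range, 52 + ord('2') − ord('0') = 54

Answer: 49 59 61 34 54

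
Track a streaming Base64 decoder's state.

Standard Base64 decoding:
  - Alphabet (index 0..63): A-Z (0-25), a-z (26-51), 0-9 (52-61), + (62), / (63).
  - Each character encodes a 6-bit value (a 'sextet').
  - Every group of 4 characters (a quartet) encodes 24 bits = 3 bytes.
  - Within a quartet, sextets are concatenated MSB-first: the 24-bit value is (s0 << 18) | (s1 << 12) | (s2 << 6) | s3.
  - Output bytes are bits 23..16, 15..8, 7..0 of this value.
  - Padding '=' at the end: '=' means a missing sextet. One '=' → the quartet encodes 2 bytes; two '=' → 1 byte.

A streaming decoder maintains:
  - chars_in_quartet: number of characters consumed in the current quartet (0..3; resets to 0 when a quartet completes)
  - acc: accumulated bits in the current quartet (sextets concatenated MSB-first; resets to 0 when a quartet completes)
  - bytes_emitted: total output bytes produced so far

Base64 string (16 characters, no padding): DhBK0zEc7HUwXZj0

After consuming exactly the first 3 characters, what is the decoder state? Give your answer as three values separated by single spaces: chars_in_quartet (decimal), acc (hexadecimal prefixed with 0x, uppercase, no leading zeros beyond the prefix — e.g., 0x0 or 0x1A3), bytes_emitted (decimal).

Answer: 3 0x3841 0

Derivation:
After char 0 ('D'=3): chars_in_quartet=1 acc=0x3 bytes_emitted=0
After char 1 ('h'=33): chars_in_quartet=2 acc=0xE1 bytes_emitted=0
After char 2 ('B'=1): chars_in_quartet=3 acc=0x3841 bytes_emitted=0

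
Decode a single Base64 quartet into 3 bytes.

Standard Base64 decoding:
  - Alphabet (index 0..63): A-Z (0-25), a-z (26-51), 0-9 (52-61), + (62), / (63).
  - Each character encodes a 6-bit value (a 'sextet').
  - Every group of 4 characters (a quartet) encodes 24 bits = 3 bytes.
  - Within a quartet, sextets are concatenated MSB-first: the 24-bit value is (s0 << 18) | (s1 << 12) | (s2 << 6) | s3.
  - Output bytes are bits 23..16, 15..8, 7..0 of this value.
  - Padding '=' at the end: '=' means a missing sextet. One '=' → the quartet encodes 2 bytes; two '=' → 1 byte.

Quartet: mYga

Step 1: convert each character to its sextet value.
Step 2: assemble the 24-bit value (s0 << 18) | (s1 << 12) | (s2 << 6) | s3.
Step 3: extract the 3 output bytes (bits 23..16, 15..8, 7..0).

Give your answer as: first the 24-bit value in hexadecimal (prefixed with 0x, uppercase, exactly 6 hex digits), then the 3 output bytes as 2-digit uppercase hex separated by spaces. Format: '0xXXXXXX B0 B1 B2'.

Sextets: m=38, Y=24, g=32, a=26
24-bit: (38<<18) | (24<<12) | (32<<6) | 26
      = 0x980000 | 0x018000 | 0x000800 | 0x00001A
      = 0x99881A
Bytes: (v>>16)&0xFF=99, (v>>8)&0xFF=88, v&0xFF=1A

Answer: 0x99881A 99 88 1A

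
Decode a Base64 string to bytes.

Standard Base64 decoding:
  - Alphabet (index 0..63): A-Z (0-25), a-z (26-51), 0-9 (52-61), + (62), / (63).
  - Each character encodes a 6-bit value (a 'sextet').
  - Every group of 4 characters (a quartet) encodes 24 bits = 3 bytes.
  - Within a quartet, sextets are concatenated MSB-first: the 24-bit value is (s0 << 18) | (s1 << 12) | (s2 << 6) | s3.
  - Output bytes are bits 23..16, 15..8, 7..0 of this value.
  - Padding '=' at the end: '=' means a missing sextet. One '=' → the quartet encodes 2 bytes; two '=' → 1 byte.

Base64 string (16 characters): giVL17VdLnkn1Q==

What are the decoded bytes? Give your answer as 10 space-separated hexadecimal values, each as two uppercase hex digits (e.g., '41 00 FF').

Answer: 82 25 4B D7 B5 5D 2E 79 27 D5

Derivation:
After char 0 ('g'=32): chars_in_quartet=1 acc=0x20 bytes_emitted=0
After char 1 ('i'=34): chars_in_quartet=2 acc=0x822 bytes_emitted=0
After char 2 ('V'=21): chars_in_quartet=3 acc=0x20895 bytes_emitted=0
After char 3 ('L'=11): chars_in_quartet=4 acc=0x82254B -> emit 82 25 4B, reset; bytes_emitted=3
After char 4 ('1'=53): chars_in_quartet=1 acc=0x35 bytes_emitted=3
After char 5 ('7'=59): chars_in_quartet=2 acc=0xD7B bytes_emitted=3
After char 6 ('V'=21): chars_in_quartet=3 acc=0x35ED5 bytes_emitted=3
After char 7 ('d'=29): chars_in_quartet=4 acc=0xD7B55D -> emit D7 B5 5D, reset; bytes_emitted=6
After char 8 ('L'=11): chars_in_quartet=1 acc=0xB bytes_emitted=6
After char 9 ('n'=39): chars_in_quartet=2 acc=0x2E7 bytes_emitted=6
After char 10 ('k'=36): chars_in_quartet=3 acc=0xB9E4 bytes_emitted=6
After char 11 ('n'=39): chars_in_quartet=4 acc=0x2E7927 -> emit 2E 79 27, reset; bytes_emitted=9
After char 12 ('1'=53): chars_in_quartet=1 acc=0x35 bytes_emitted=9
After char 13 ('Q'=16): chars_in_quartet=2 acc=0xD50 bytes_emitted=9
Padding '==': partial quartet acc=0xD50 -> emit D5; bytes_emitted=10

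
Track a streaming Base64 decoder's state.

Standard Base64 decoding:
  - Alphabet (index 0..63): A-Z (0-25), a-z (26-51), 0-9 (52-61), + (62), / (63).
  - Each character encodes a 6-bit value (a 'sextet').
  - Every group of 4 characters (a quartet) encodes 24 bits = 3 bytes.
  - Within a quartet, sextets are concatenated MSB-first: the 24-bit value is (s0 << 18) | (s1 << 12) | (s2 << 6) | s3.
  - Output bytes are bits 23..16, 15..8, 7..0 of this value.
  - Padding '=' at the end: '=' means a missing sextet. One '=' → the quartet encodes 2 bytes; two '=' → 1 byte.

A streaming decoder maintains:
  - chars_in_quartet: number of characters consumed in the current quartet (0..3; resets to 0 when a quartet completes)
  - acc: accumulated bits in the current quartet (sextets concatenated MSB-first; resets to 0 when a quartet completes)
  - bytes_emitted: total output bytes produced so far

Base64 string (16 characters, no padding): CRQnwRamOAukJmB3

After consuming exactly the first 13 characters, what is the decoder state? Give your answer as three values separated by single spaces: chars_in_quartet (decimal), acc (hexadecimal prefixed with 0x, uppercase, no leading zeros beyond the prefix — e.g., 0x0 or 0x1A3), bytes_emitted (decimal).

Answer: 1 0x9 9

Derivation:
After char 0 ('C'=2): chars_in_quartet=1 acc=0x2 bytes_emitted=0
After char 1 ('R'=17): chars_in_quartet=2 acc=0x91 bytes_emitted=0
After char 2 ('Q'=16): chars_in_quartet=3 acc=0x2450 bytes_emitted=0
After char 3 ('n'=39): chars_in_quartet=4 acc=0x91427 -> emit 09 14 27, reset; bytes_emitted=3
After char 4 ('w'=48): chars_in_quartet=1 acc=0x30 bytes_emitted=3
After char 5 ('R'=17): chars_in_quartet=2 acc=0xC11 bytes_emitted=3
After char 6 ('a'=26): chars_in_quartet=3 acc=0x3045A bytes_emitted=3
After char 7 ('m'=38): chars_in_quartet=4 acc=0xC116A6 -> emit C1 16 A6, reset; bytes_emitted=6
After char 8 ('O'=14): chars_in_quartet=1 acc=0xE bytes_emitted=6
After char 9 ('A'=0): chars_in_quartet=2 acc=0x380 bytes_emitted=6
After char 10 ('u'=46): chars_in_quartet=3 acc=0xE02E bytes_emitted=6
After char 11 ('k'=36): chars_in_quartet=4 acc=0x380BA4 -> emit 38 0B A4, reset; bytes_emitted=9
After char 12 ('J'=9): chars_in_quartet=1 acc=0x9 bytes_emitted=9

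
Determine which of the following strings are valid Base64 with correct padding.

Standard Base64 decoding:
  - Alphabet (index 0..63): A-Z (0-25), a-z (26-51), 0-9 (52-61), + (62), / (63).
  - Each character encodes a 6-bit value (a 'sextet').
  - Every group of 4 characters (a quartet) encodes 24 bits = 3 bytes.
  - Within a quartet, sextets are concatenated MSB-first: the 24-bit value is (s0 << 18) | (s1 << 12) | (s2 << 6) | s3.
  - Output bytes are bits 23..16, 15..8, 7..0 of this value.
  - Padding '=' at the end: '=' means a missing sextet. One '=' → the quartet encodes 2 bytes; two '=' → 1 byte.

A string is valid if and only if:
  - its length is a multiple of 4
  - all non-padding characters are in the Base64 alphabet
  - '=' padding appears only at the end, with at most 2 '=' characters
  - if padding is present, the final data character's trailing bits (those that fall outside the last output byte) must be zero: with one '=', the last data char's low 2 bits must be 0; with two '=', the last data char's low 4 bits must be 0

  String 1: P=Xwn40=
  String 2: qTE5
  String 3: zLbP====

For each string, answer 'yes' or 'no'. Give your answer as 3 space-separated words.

Answer: no yes no

Derivation:
String 1: 'P=Xwn40=' → invalid (bad char(s): ['=']; '=' in middle)
String 2: 'qTE5' → valid
String 3: 'zLbP====' → invalid (4 pad chars (max 2))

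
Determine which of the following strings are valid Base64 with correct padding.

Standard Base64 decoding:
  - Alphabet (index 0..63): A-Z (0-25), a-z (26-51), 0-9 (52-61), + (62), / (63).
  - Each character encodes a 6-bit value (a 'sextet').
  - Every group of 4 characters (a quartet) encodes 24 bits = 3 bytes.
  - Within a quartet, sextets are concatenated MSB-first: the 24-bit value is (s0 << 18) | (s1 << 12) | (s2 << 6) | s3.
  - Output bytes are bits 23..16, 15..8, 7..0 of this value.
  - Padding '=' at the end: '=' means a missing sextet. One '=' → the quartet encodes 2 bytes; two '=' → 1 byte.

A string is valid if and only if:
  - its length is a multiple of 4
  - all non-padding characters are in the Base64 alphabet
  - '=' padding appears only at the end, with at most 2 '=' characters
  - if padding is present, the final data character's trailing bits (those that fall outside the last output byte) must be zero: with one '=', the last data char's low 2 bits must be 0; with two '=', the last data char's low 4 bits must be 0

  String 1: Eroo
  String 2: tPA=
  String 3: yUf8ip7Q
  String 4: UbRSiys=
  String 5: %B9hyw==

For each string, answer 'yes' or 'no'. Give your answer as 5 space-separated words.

Answer: yes yes yes yes no

Derivation:
String 1: 'Eroo' → valid
String 2: 'tPA=' → valid
String 3: 'yUf8ip7Q' → valid
String 4: 'UbRSiys=' → valid
String 5: '%B9hyw==' → invalid (bad char(s): ['%'])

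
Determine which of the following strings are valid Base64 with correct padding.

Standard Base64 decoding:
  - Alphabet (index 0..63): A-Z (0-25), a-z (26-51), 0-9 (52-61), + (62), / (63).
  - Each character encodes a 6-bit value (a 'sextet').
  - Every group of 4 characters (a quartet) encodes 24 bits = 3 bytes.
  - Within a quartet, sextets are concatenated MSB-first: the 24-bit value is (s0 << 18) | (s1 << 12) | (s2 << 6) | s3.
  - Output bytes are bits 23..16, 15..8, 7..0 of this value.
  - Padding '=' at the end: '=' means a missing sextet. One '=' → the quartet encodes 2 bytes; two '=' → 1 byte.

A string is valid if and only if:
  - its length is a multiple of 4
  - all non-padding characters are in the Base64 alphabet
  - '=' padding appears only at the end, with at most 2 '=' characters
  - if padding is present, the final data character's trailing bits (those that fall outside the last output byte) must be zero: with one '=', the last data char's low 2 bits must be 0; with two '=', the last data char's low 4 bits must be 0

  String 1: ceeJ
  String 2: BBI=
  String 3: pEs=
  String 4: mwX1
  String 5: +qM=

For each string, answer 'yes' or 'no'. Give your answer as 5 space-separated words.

String 1: 'ceeJ' → valid
String 2: 'BBI=' → valid
String 3: 'pEs=' → valid
String 4: 'mwX1' → valid
String 5: '+qM=' → valid

Answer: yes yes yes yes yes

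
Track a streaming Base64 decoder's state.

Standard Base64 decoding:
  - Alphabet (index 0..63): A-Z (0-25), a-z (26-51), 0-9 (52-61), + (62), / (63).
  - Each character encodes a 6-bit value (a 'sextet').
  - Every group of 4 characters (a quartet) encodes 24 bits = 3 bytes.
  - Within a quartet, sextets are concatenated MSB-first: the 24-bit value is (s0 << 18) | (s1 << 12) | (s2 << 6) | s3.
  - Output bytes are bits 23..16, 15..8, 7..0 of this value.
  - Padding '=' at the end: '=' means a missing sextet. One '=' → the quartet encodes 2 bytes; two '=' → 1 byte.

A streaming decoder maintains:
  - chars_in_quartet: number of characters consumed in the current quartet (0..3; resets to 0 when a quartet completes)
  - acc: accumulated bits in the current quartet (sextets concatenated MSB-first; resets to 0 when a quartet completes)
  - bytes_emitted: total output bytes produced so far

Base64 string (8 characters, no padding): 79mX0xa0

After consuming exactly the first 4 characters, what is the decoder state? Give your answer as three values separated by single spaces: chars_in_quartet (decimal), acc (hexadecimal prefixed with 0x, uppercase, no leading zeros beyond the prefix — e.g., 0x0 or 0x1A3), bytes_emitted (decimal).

Answer: 0 0x0 3

Derivation:
After char 0 ('7'=59): chars_in_quartet=1 acc=0x3B bytes_emitted=0
After char 1 ('9'=61): chars_in_quartet=2 acc=0xEFD bytes_emitted=0
After char 2 ('m'=38): chars_in_quartet=3 acc=0x3BF66 bytes_emitted=0
After char 3 ('X'=23): chars_in_quartet=4 acc=0xEFD997 -> emit EF D9 97, reset; bytes_emitted=3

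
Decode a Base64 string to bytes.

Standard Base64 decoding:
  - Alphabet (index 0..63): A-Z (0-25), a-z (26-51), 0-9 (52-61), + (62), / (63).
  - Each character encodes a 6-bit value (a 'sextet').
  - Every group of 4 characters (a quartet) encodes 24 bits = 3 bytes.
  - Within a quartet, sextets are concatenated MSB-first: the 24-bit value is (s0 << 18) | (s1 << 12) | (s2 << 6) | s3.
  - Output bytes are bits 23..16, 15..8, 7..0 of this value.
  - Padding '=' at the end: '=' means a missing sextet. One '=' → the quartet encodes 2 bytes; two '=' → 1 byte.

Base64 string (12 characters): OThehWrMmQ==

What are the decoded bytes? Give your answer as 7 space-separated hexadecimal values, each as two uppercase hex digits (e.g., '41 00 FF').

Answer: 39 38 5E 85 6A CC 99

Derivation:
After char 0 ('O'=14): chars_in_quartet=1 acc=0xE bytes_emitted=0
After char 1 ('T'=19): chars_in_quartet=2 acc=0x393 bytes_emitted=0
After char 2 ('h'=33): chars_in_quartet=3 acc=0xE4E1 bytes_emitted=0
After char 3 ('e'=30): chars_in_quartet=4 acc=0x39385E -> emit 39 38 5E, reset; bytes_emitted=3
After char 4 ('h'=33): chars_in_quartet=1 acc=0x21 bytes_emitted=3
After char 5 ('W'=22): chars_in_quartet=2 acc=0x856 bytes_emitted=3
After char 6 ('r'=43): chars_in_quartet=3 acc=0x215AB bytes_emitted=3
After char 7 ('M'=12): chars_in_quartet=4 acc=0x856ACC -> emit 85 6A CC, reset; bytes_emitted=6
After char 8 ('m'=38): chars_in_quartet=1 acc=0x26 bytes_emitted=6
After char 9 ('Q'=16): chars_in_quartet=2 acc=0x990 bytes_emitted=6
Padding '==': partial quartet acc=0x990 -> emit 99; bytes_emitted=7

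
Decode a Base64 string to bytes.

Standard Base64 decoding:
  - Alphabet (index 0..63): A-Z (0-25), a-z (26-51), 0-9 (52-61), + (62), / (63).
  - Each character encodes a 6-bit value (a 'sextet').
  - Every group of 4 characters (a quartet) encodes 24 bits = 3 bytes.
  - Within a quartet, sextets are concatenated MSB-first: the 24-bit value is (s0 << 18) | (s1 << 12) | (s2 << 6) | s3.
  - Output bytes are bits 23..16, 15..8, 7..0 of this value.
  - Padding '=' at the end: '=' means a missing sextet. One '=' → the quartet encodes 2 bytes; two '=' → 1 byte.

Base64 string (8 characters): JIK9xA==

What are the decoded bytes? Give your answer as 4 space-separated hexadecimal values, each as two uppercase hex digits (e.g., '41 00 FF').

Answer: 24 82 BD C4

Derivation:
After char 0 ('J'=9): chars_in_quartet=1 acc=0x9 bytes_emitted=0
After char 1 ('I'=8): chars_in_quartet=2 acc=0x248 bytes_emitted=0
After char 2 ('K'=10): chars_in_quartet=3 acc=0x920A bytes_emitted=0
After char 3 ('9'=61): chars_in_quartet=4 acc=0x2482BD -> emit 24 82 BD, reset; bytes_emitted=3
After char 4 ('x'=49): chars_in_quartet=1 acc=0x31 bytes_emitted=3
After char 5 ('A'=0): chars_in_quartet=2 acc=0xC40 bytes_emitted=3
Padding '==': partial quartet acc=0xC40 -> emit C4; bytes_emitted=4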